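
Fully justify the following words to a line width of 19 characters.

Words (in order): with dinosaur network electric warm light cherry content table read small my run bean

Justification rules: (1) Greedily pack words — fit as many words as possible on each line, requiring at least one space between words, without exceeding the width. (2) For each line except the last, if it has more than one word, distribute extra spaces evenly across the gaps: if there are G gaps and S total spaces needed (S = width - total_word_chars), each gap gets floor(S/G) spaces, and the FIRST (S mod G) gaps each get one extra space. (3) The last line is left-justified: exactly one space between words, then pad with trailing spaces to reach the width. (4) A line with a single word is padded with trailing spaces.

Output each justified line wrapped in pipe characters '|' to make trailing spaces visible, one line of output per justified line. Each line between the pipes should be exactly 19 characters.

Line 1: ['with', 'dinosaur'] (min_width=13, slack=6)
Line 2: ['network', 'electric'] (min_width=16, slack=3)
Line 3: ['warm', 'light', 'cherry'] (min_width=17, slack=2)
Line 4: ['content', 'table', 'read'] (min_width=18, slack=1)
Line 5: ['small', 'my', 'run', 'bean'] (min_width=17, slack=2)

Answer: |with       dinosaur|
|network    electric|
|warm  light  cherry|
|content  table read|
|small my run bean  |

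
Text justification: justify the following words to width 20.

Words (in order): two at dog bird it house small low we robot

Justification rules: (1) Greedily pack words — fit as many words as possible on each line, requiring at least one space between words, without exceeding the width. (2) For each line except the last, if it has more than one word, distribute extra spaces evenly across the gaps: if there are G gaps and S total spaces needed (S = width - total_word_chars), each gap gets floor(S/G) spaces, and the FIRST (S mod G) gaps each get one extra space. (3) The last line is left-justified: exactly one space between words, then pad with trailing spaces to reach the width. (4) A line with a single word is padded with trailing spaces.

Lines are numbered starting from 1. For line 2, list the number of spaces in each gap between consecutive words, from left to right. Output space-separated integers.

Answer: 2 2 1

Derivation:
Line 1: ['two', 'at', 'dog', 'bird', 'it'] (min_width=18, slack=2)
Line 2: ['house', 'small', 'low', 'we'] (min_width=18, slack=2)
Line 3: ['robot'] (min_width=5, slack=15)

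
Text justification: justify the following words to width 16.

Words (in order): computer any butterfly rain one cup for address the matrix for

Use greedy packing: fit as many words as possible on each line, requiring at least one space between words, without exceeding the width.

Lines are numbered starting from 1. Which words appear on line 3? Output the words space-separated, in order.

Answer: one cup for

Derivation:
Line 1: ['computer', 'any'] (min_width=12, slack=4)
Line 2: ['butterfly', 'rain'] (min_width=14, slack=2)
Line 3: ['one', 'cup', 'for'] (min_width=11, slack=5)
Line 4: ['address', 'the'] (min_width=11, slack=5)
Line 5: ['matrix', 'for'] (min_width=10, slack=6)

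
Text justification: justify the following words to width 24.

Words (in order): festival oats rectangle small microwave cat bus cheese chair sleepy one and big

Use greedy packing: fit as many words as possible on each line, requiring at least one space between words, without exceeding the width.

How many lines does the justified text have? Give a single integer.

Answer: 4

Derivation:
Line 1: ['festival', 'oats', 'rectangle'] (min_width=23, slack=1)
Line 2: ['small', 'microwave', 'cat', 'bus'] (min_width=23, slack=1)
Line 3: ['cheese', 'chair', 'sleepy', 'one'] (min_width=23, slack=1)
Line 4: ['and', 'big'] (min_width=7, slack=17)
Total lines: 4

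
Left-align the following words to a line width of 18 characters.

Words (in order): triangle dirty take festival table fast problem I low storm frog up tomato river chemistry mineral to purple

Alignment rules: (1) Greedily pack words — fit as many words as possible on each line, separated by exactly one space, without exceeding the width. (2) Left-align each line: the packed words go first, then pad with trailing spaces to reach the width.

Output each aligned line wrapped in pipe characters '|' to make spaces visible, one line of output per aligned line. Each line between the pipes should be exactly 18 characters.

Line 1: ['triangle', 'dirty'] (min_width=14, slack=4)
Line 2: ['take', 'festival'] (min_width=13, slack=5)
Line 3: ['table', 'fast', 'problem'] (min_width=18, slack=0)
Line 4: ['I', 'low', 'storm', 'frog'] (min_width=16, slack=2)
Line 5: ['up', 'tomato', 'river'] (min_width=15, slack=3)
Line 6: ['chemistry', 'mineral'] (min_width=17, slack=1)
Line 7: ['to', 'purple'] (min_width=9, slack=9)

Answer: |triangle dirty    |
|take festival     |
|table fast problem|
|I low storm frog  |
|up tomato river   |
|chemistry mineral |
|to purple         |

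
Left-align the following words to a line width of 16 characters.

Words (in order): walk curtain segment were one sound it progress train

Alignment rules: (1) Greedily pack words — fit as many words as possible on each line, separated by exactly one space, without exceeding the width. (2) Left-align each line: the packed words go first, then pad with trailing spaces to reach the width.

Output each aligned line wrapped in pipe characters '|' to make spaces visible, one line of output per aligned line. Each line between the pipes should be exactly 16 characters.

Line 1: ['walk', 'curtain'] (min_width=12, slack=4)
Line 2: ['segment', 'were', 'one'] (min_width=16, slack=0)
Line 3: ['sound', 'it'] (min_width=8, slack=8)
Line 4: ['progress', 'train'] (min_width=14, slack=2)

Answer: |walk curtain    |
|segment were one|
|sound it        |
|progress train  |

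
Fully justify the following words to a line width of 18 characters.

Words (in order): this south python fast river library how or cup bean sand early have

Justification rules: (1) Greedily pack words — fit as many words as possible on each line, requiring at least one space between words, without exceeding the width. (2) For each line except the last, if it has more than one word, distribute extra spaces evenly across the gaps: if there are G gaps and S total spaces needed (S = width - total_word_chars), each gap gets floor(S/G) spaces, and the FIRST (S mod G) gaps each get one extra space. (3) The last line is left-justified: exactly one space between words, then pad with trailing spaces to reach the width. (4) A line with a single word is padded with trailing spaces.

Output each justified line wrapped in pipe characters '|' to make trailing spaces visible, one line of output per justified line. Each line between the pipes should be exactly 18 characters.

Line 1: ['this', 'south', 'python'] (min_width=17, slack=1)
Line 2: ['fast', 'river', 'library'] (min_width=18, slack=0)
Line 3: ['how', 'or', 'cup', 'bean'] (min_width=15, slack=3)
Line 4: ['sand', 'early', 'have'] (min_width=15, slack=3)

Answer: |this  south python|
|fast river library|
|how  or  cup  bean|
|sand early have   |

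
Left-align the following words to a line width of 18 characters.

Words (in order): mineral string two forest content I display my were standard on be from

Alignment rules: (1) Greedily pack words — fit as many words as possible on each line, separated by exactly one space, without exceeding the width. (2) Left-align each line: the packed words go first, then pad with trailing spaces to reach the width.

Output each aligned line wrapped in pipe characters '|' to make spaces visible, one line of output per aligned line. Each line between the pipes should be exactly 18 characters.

Line 1: ['mineral', 'string', 'two'] (min_width=18, slack=0)
Line 2: ['forest', 'content', 'I'] (min_width=16, slack=2)
Line 3: ['display', 'my', 'were'] (min_width=15, slack=3)
Line 4: ['standard', 'on', 'be'] (min_width=14, slack=4)
Line 5: ['from'] (min_width=4, slack=14)

Answer: |mineral string two|
|forest content I  |
|display my were   |
|standard on be    |
|from              |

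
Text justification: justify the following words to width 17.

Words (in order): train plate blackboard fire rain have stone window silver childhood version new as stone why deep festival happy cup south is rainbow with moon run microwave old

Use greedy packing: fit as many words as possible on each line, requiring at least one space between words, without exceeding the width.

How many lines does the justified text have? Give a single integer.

Answer: 11

Derivation:
Line 1: ['train', 'plate'] (min_width=11, slack=6)
Line 2: ['blackboard', 'fire'] (min_width=15, slack=2)
Line 3: ['rain', 'have', 'stone'] (min_width=15, slack=2)
Line 4: ['window', 'silver'] (min_width=13, slack=4)
Line 5: ['childhood', 'version'] (min_width=17, slack=0)
Line 6: ['new', 'as', 'stone', 'why'] (min_width=16, slack=1)
Line 7: ['deep', 'festival'] (min_width=13, slack=4)
Line 8: ['happy', 'cup', 'south'] (min_width=15, slack=2)
Line 9: ['is', 'rainbow', 'with'] (min_width=15, slack=2)
Line 10: ['moon', 'run'] (min_width=8, slack=9)
Line 11: ['microwave', 'old'] (min_width=13, slack=4)
Total lines: 11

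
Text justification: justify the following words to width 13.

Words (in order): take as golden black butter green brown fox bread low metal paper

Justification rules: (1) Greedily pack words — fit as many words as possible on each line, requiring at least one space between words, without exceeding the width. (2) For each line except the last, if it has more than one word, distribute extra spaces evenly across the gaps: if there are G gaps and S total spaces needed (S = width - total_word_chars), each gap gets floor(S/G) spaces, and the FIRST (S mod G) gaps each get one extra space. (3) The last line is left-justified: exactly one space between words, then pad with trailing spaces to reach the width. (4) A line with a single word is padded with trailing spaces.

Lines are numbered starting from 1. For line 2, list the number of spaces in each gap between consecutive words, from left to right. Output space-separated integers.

Answer: 2

Derivation:
Line 1: ['take', 'as'] (min_width=7, slack=6)
Line 2: ['golden', 'black'] (min_width=12, slack=1)
Line 3: ['butter', 'green'] (min_width=12, slack=1)
Line 4: ['brown', 'fox'] (min_width=9, slack=4)
Line 5: ['bread', 'low'] (min_width=9, slack=4)
Line 6: ['metal', 'paper'] (min_width=11, slack=2)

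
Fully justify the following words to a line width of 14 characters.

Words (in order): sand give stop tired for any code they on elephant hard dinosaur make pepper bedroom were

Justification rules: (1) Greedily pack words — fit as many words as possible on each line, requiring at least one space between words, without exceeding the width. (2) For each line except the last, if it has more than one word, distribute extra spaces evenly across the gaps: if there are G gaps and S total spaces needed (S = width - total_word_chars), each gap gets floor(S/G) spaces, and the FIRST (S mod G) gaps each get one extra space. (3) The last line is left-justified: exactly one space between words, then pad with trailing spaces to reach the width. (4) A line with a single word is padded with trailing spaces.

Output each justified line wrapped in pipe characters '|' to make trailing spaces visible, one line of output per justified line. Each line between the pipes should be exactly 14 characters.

Line 1: ['sand', 'give', 'stop'] (min_width=14, slack=0)
Line 2: ['tired', 'for', 'any'] (min_width=13, slack=1)
Line 3: ['code', 'they', 'on'] (min_width=12, slack=2)
Line 4: ['elephant', 'hard'] (min_width=13, slack=1)
Line 5: ['dinosaur', 'make'] (min_width=13, slack=1)
Line 6: ['pepper', 'bedroom'] (min_width=14, slack=0)
Line 7: ['were'] (min_width=4, slack=10)

Answer: |sand give stop|
|tired  for any|
|code  they  on|
|elephant  hard|
|dinosaur  make|
|pepper bedroom|
|were          |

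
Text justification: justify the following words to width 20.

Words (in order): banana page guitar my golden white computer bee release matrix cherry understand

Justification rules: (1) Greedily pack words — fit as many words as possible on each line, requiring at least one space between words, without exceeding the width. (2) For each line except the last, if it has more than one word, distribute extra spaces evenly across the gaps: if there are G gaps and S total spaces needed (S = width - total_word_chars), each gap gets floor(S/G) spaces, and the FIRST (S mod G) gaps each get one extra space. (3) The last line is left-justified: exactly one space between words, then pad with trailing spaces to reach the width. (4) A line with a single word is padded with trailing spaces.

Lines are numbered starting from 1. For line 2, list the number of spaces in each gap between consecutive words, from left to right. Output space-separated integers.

Answer: 4 3

Derivation:
Line 1: ['banana', 'page', 'guitar'] (min_width=18, slack=2)
Line 2: ['my', 'golden', 'white'] (min_width=15, slack=5)
Line 3: ['computer', 'bee', 'release'] (min_width=20, slack=0)
Line 4: ['matrix', 'cherry'] (min_width=13, slack=7)
Line 5: ['understand'] (min_width=10, slack=10)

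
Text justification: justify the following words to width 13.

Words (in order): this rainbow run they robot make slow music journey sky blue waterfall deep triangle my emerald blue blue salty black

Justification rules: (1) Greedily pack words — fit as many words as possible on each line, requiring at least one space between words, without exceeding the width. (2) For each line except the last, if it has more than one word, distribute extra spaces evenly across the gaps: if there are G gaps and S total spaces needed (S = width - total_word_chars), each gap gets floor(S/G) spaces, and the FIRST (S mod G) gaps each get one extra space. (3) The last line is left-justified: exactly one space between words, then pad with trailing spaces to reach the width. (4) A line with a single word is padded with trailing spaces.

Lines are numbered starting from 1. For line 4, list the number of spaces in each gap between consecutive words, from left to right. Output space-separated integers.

Answer: 4

Derivation:
Line 1: ['this', 'rainbow'] (min_width=12, slack=1)
Line 2: ['run', 'they'] (min_width=8, slack=5)
Line 3: ['robot', 'make'] (min_width=10, slack=3)
Line 4: ['slow', 'music'] (min_width=10, slack=3)
Line 5: ['journey', 'sky'] (min_width=11, slack=2)
Line 6: ['blue'] (min_width=4, slack=9)
Line 7: ['waterfall'] (min_width=9, slack=4)
Line 8: ['deep', 'triangle'] (min_width=13, slack=0)
Line 9: ['my', 'emerald'] (min_width=10, slack=3)
Line 10: ['blue', 'blue'] (min_width=9, slack=4)
Line 11: ['salty', 'black'] (min_width=11, slack=2)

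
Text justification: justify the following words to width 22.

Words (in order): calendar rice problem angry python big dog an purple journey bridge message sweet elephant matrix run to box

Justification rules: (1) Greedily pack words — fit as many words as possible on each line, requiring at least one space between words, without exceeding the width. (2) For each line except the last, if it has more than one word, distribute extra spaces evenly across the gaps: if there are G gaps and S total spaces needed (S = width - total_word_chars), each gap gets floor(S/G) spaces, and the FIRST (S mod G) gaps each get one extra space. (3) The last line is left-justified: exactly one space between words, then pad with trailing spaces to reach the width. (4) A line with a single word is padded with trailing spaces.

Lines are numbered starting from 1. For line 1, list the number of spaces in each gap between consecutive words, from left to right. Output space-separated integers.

Line 1: ['calendar', 'rice', 'problem'] (min_width=21, slack=1)
Line 2: ['angry', 'python', 'big', 'dog'] (min_width=20, slack=2)
Line 3: ['an', 'purple', 'journey'] (min_width=17, slack=5)
Line 4: ['bridge', 'message', 'sweet'] (min_width=20, slack=2)
Line 5: ['elephant', 'matrix', 'run', 'to'] (min_width=22, slack=0)
Line 6: ['box'] (min_width=3, slack=19)

Answer: 2 1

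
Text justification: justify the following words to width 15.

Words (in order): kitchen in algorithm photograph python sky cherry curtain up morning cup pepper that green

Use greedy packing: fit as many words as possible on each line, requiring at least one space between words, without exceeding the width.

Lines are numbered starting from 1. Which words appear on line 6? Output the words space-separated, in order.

Answer: up morning cup

Derivation:
Line 1: ['kitchen', 'in'] (min_width=10, slack=5)
Line 2: ['algorithm'] (min_width=9, slack=6)
Line 3: ['photograph'] (min_width=10, slack=5)
Line 4: ['python', 'sky'] (min_width=10, slack=5)
Line 5: ['cherry', 'curtain'] (min_width=14, slack=1)
Line 6: ['up', 'morning', 'cup'] (min_width=14, slack=1)
Line 7: ['pepper', 'that'] (min_width=11, slack=4)
Line 8: ['green'] (min_width=5, slack=10)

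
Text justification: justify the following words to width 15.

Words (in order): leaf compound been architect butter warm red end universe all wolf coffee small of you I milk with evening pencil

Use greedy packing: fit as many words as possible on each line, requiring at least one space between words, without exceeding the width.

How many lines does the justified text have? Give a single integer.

Answer: 8

Derivation:
Line 1: ['leaf', 'compound'] (min_width=13, slack=2)
Line 2: ['been', 'architect'] (min_width=14, slack=1)
Line 3: ['butter', 'warm', 'red'] (min_width=15, slack=0)
Line 4: ['end', 'universe'] (min_width=12, slack=3)
Line 5: ['all', 'wolf', 'coffee'] (min_width=15, slack=0)
Line 6: ['small', 'of', 'you', 'I'] (min_width=14, slack=1)
Line 7: ['milk', 'with'] (min_width=9, slack=6)
Line 8: ['evening', 'pencil'] (min_width=14, slack=1)
Total lines: 8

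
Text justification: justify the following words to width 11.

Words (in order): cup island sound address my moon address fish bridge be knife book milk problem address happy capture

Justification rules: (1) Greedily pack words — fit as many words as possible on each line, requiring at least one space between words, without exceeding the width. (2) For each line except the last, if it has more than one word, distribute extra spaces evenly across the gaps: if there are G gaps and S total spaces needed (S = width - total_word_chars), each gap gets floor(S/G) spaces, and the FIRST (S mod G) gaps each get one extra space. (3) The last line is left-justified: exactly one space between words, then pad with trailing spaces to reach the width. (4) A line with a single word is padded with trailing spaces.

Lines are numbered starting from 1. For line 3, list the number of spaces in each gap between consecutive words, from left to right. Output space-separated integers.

Answer: 2

Derivation:
Line 1: ['cup', 'island'] (min_width=10, slack=1)
Line 2: ['sound'] (min_width=5, slack=6)
Line 3: ['address', 'my'] (min_width=10, slack=1)
Line 4: ['moon'] (min_width=4, slack=7)
Line 5: ['address'] (min_width=7, slack=4)
Line 6: ['fish', 'bridge'] (min_width=11, slack=0)
Line 7: ['be', 'knife'] (min_width=8, slack=3)
Line 8: ['book', 'milk'] (min_width=9, slack=2)
Line 9: ['problem'] (min_width=7, slack=4)
Line 10: ['address'] (min_width=7, slack=4)
Line 11: ['happy'] (min_width=5, slack=6)
Line 12: ['capture'] (min_width=7, slack=4)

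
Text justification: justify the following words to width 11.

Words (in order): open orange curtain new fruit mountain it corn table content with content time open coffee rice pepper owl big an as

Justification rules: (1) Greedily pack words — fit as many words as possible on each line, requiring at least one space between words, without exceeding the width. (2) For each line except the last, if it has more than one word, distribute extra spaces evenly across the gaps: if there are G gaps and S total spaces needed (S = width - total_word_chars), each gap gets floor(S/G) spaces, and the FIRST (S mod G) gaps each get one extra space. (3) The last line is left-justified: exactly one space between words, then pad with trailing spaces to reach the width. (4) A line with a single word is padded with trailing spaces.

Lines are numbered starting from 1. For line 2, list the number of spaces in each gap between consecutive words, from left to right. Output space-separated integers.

Answer: 1

Derivation:
Line 1: ['open', 'orange'] (min_width=11, slack=0)
Line 2: ['curtain', 'new'] (min_width=11, slack=0)
Line 3: ['fruit'] (min_width=5, slack=6)
Line 4: ['mountain', 'it'] (min_width=11, slack=0)
Line 5: ['corn', 'table'] (min_width=10, slack=1)
Line 6: ['content'] (min_width=7, slack=4)
Line 7: ['with'] (min_width=4, slack=7)
Line 8: ['content'] (min_width=7, slack=4)
Line 9: ['time', 'open'] (min_width=9, slack=2)
Line 10: ['coffee', 'rice'] (min_width=11, slack=0)
Line 11: ['pepper', 'owl'] (min_width=10, slack=1)
Line 12: ['big', 'an', 'as'] (min_width=9, slack=2)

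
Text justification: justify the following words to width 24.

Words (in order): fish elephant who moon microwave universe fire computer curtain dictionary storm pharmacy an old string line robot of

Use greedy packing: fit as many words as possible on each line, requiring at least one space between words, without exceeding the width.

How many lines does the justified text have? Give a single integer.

Answer: 6

Derivation:
Line 1: ['fish', 'elephant', 'who', 'moon'] (min_width=22, slack=2)
Line 2: ['microwave', 'universe', 'fire'] (min_width=23, slack=1)
Line 3: ['computer', 'curtain'] (min_width=16, slack=8)
Line 4: ['dictionary', 'storm'] (min_width=16, slack=8)
Line 5: ['pharmacy', 'an', 'old', 'string'] (min_width=22, slack=2)
Line 6: ['line', 'robot', 'of'] (min_width=13, slack=11)
Total lines: 6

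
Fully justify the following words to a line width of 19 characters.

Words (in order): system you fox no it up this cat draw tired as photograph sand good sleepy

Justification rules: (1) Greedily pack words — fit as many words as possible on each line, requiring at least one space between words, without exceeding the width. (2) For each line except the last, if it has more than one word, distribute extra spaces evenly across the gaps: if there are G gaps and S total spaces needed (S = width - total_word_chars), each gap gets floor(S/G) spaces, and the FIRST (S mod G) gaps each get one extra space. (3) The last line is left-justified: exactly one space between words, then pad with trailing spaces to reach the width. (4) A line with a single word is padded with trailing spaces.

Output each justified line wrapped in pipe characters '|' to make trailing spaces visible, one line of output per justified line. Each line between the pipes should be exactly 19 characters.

Answer: |system  you  fox no|
|it up this cat draw|
|tired as photograph|
|sand good sleepy   |

Derivation:
Line 1: ['system', 'you', 'fox', 'no'] (min_width=17, slack=2)
Line 2: ['it', 'up', 'this', 'cat', 'draw'] (min_width=19, slack=0)
Line 3: ['tired', 'as', 'photograph'] (min_width=19, slack=0)
Line 4: ['sand', 'good', 'sleepy'] (min_width=16, slack=3)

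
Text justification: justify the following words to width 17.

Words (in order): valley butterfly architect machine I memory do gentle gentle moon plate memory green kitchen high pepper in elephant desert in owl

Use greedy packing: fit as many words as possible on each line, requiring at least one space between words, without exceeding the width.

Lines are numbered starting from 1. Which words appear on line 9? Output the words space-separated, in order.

Answer: in owl

Derivation:
Line 1: ['valley', 'butterfly'] (min_width=16, slack=1)
Line 2: ['architect', 'machine'] (min_width=17, slack=0)
Line 3: ['I', 'memory', 'do'] (min_width=11, slack=6)
Line 4: ['gentle', 'gentle'] (min_width=13, slack=4)
Line 5: ['moon', 'plate', 'memory'] (min_width=17, slack=0)
Line 6: ['green', 'kitchen'] (min_width=13, slack=4)
Line 7: ['high', 'pepper', 'in'] (min_width=14, slack=3)
Line 8: ['elephant', 'desert'] (min_width=15, slack=2)
Line 9: ['in', 'owl'] (min_width=6, slack=11)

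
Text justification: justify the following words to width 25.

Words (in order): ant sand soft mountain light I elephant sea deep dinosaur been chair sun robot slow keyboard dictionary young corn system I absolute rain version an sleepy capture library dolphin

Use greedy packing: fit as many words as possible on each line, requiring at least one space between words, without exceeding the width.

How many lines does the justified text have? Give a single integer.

Line 1: ['ant', 'sand', 'soft', 'mountain'] (min_width=22, slack=3)
Line 2: ['light', 'I', 'elephant', 'sea', 'deep'] (min_width=25, slack=0)
Line 3: ['dinosaur', 'been', 'chair', 'sun'] (min_width=23, slack=2)
Line 4: ['robot', 'slow', 'keyboard'] (min_width=19, slack=6)
Line 5: ['dictionary', 'young', 'corn'] (min_width=21, slack=4)
Line 6: ['system', 'I', 'absolute', 'rain'] (min_width=22, slack=3)
Line 7: ['version', 'an', 'sleepy', 'capture'] (min_width=25, slack=0)
Line 8: ['library', 'dolphin'] (min_width=15, slack=10)
Total lines: 8

Answer: 8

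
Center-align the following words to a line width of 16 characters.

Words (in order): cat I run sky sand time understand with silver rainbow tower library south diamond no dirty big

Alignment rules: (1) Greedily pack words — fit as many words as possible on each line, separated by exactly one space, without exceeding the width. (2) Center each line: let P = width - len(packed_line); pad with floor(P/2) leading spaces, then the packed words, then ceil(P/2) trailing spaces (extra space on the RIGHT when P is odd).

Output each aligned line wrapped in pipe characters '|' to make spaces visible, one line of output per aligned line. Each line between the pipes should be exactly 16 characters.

Answer: | cat I run sky  |
|   sand time    |
|understand with |
| silver rainbow |
| tower library  |
|south diamond no|
|   dirty big    |

Derivation:
Line 1: ['cat', 'I', 'run', 'sky'] (min_width=13, slack=3)
Line 2: ['sand', 'time'] (min_width=9, slack=7)
Line 3: ['understand', 'with'] (min_width=15, slack=1)
Line 4: ['silver', 'rainbow'] (min_width=14, slack=2)
Line 5: ['tower', 'library'] (min_width=13, slack=3)
Line 6: ['south', 'diamond', 'no'] (min_width=16, slack=0)
Line 7: ['dirty', 'big'] (min_width=9, slack=7)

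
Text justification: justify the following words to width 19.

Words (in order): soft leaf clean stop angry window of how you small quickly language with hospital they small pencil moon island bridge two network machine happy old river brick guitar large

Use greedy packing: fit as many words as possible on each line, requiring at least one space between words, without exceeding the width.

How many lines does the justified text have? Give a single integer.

Line 1: ['soft', 'leaf', 'clean'] (min_width=15, slack=4)
Line 2: ['stop', 'angry', 'window'] (min_width=17, slack=2)
Line 3: ['of', 'how', 'you', 'small'] (min_width=16, slack=3)
Line 4: ['quickly', 'language'] (min_width=16, slack=3)
Line 5: ['with', 'hospital', 'they'] (min_width=18, slack=1)
Line 6: ['small', 'pencil', 'moon'] (min_width=17, slack=2)
Line 7: ['island', 'bridge', 'two'] (min_width=17, slack=2)
Line 8: ['network', 'machine'] (min_width=15, slack=4)
Line 9: ['happy', 'old', 'river'] (min_width=15, slack=4)
Line 10: ['brick', 'guitar', 'large'] (min_width=18, slack=1)
Total lines: 10

Answer: 10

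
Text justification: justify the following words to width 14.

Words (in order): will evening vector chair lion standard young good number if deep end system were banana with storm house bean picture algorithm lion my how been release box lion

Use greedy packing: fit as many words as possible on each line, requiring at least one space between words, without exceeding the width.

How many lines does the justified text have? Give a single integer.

Answer: 14

Derivation:
Line 1: ['will', 'evening'] (min_width=12, slack=2)
Line 2: ['vector', 'chair'] (min_width=12, slack=2)
Line 3: ['lion', 'standard'] (min_width=13, slack=1)
Line 4: ['young', 'good'] (min_width=10, slack=4)
Line 5: ['number', 'if', 'deep'] (min_width=14, slack=0)
Line 6: ['end', 'system'] (min_width=10, slack=4)
Line 7: ['were', 'banana'] (min_width=11, slack=3)
Line 8: ['with', 'storm'] (min_width=10, slack=4)
Line 9: ['house', 'bean'] (min_width=10, slack=4)
Line 10: ['picture'] (min_width=7, slack=7)
Line 11: ['algorithm', 'lion'] (min_width=14, slack=0)
Line 12: ['my', 'how', 'been'] (min_width=11, slack=3)
Line 13: ['release', 'box'] (min_width=11, slack=3)
Line 14: ['lion'] (min_width=4, slack=10)
Total lines: 14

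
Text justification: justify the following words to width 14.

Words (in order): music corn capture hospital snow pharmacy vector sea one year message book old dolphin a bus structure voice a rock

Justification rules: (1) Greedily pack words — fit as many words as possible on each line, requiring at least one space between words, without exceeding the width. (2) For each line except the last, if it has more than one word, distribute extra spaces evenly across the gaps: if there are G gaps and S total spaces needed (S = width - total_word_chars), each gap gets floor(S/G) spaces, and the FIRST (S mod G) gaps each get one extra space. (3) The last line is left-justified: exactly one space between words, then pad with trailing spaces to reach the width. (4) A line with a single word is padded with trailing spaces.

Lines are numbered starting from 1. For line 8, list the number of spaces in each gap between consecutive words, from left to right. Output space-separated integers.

Answer: 2 1

Derivation:
Line 1: ['music', 'corn'] (min_width=10, slack=4)
Line 2: ['capture'] (min_width=7, slack=7)
Line 3: ['hospital', 'snow'] (min_width=13, slack=1)
Line 4: ['pharmacy'] (min_width=8, slack=6)
Line 5: ['vector', 'sea', 'one'] (min_width=14, slack=0)
Line 6: ['year', 'message'] (min_width=12, slack=2)
Line 7: ['book', 'old'] (min_width=8, slack=6)
Line 8: ['dolphin', 'a', 'bus'] (min_width=13, slack=1)
Line 9: ['structure'] (min_width=9, slack=5)
Line 10: ['voice', 'a', 'rock'] (min_width=12, slack=2)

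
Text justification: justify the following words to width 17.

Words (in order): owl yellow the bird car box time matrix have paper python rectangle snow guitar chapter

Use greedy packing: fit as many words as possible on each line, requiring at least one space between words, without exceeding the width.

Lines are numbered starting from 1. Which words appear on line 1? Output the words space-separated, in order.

Answer: owl yellow the

Derivation:
Line 1: ['owl', 'yellow', 'the'] (min_width=14, slack=3)
Line 2: ['bird', 'car', 'box', 'time'] (min_width=17, slack=0)
Line 3: ['matrix', 'have', 'paper'] (min_width=17, slack=0)
Line 4: ['python', 'rectangle'] (min_width=16, slack=1)
Line 5: ['snow', 'guitar'] (min_width=11, slack=6)
Line 6: ['chapter'] (min_width=7, slack=10)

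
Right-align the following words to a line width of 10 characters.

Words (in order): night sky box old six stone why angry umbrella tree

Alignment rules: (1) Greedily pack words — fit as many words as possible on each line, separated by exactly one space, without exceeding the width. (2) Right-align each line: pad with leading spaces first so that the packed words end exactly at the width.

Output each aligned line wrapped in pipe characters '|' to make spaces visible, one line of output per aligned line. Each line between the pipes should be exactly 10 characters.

Line 1: ['night', 'sky'] (min_width=9, slack=1)
Line 2: ['box', 'old'] (min_width=7, slack=3)
Line 3: ['six', 'stone'] (min_width=9, slack=1)
Line 4: ['why', 'angry'] (min_width=9, slack=1)
Line 5: ['umbrella'] (min_width=8, slack=2)
Line 6: ['tree'] (min_width=4, slack=6)

Answer: | night sky|
|   box old|
| six stone|
| why angry|
|  umbrella|
|      tree|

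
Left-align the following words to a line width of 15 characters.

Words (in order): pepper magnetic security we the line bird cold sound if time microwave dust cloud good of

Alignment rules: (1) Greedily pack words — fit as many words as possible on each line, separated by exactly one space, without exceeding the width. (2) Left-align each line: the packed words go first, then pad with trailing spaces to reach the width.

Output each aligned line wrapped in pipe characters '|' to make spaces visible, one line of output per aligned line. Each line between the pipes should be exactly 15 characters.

Line 1: ['pepper', 'magnetic'] (min_width=15, slack=0)
Line 2: ['security', 'we', 'the'] (min_width=15, slack=0)
Line 3: ['line', 'bird', 'cold'] (min_width=14, slack=1)
Line 4: ['sound', 'if', 'time'] (min_width=13, slack=2)
Line 5: ['microwave', 'dust'] (min_width=14, slack=1)
Line 6: ['cloud', 'good', 'of'] (min_width=13, slack=2)

Answer: |pepper magnetic|
|security we the|
|line bird cold |
|sound if time  |
|microwave dust |
|cloud good of  |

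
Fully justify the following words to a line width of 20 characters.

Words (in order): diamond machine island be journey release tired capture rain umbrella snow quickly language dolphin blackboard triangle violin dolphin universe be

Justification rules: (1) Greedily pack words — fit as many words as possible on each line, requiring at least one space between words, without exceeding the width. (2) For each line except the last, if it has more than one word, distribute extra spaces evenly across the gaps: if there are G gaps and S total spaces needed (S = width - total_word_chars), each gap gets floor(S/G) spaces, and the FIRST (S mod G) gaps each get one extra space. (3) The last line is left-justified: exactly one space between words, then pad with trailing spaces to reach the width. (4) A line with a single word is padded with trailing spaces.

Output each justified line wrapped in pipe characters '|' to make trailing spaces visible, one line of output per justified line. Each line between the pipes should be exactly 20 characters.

Line 1: ['diamond', 'machine'] (min_width=15, slack=5)
Line 2: ['island', 'be', 'journey'] (min_width=17, slack=3)
Line 3: ['release', 'tired'] (min_width=13, slack=7)
Line 4: ['capture', 'rain'] (min_width=12, slack=8)
Line 5: ['umbrella', 'snow'] (min_width=13, slack=7)
Line 6: ['quickly', 'language'] (min_width=16, slack=4)
Line 7: ['dolphin', 'blackboard'] (min_width=18, slack=2)
Line 8: ['triangle', 'violin'] (min_width=15, slack=5)
Line 9: ['dolphin', 'universe', 'be'] (min_width=19, slack=1)

Answer: |diamond      machine|
|island   be  journey|
|release        tired|
|capture         rain|
|umbrella        snow|
|quickly     language|
|dolphin   blackboard|
|triangle      violin|
|dolphin universe be |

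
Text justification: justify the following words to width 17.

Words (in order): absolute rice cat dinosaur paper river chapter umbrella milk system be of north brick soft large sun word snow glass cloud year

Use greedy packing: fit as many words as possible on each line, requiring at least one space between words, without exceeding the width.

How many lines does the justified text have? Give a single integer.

Line 1: ['absolute', 'rice', 'cat'] (min_width=17, slack=0)
Line 2: ['dinosaur', 'paper'] (min_width=14, slack=3)
Line 3: ['river', 'chapter'] (min_width=13, slack=4)
Line 4: ['umbrella', 'milk'] (min_width=13, slack=4)
Line 5: ['system', 'be', 'of'] (min_width=12, slack=5)
Line 6: ['north', 'brick', 'soft'] (min_width=16, slack=1)
Line 7: ['large', 'sun', 'word'] (min_width=14, slack=3)
Line 8: ['snow', 'glass', 'cloud'] (min_width=16, slack=1)
Line 9: ['year'] (min_width=4, slack=13)
Total lines: 9

Answer: 9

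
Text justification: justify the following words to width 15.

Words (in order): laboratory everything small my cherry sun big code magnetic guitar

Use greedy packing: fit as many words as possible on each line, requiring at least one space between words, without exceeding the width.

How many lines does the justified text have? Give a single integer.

Line 1: ['laboratory'] (min_width=10, slack=5)
Line 2: ['everything'] (min_width=10, slack=5)
Line 3: ['small', 'my', 'cherry'] (min_width=15, slack=0)
Line 4: ['sun', 'big', 'code'] (min_width=12, slack=3)
Line 5: ['magnetic', 'guitar'] (min_width=15, slack=0)
Total lines: 5

Answer: 5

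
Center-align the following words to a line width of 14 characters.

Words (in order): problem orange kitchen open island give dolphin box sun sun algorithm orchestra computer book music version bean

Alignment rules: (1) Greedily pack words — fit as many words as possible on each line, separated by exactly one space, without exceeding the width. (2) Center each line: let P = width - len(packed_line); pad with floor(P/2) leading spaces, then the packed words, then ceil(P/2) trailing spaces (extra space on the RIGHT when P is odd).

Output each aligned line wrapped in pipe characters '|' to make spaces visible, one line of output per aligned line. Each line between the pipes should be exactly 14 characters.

Answer: |problem orange|
| kitchen open |
| island give  |
| dolphin box  |
|   sun sun    |
|  algorithm   |
|  orchestra   |
|computer book |
|music version |
|     bean     |

Derivation:
Line 1: ['problem', 'orange'] (min_width=14, slack=0)
Line 2: ['kitchen', 'open'] (min_width=12, slack=2)
Line 3: ['island', 'give'] (min_width=11, slack=3)
Line 4: ['dolphin', 'box'] (min_width=11, slack=3)
Line 5: ['sun', 'sun'] (min_width=7, slack=7)
Line 6: ['algorithm'] (min_width=9, slack=5)
Line 7: ['orchestra'] (min_width=9, slack=5)
Line 8: ['computer', 'book'] (min_width=13, slack=1)
Line 9: ['music', 'version'] (min_width=13, slack=1)
Line 10: ['bean'] (min_width=4, slack=10)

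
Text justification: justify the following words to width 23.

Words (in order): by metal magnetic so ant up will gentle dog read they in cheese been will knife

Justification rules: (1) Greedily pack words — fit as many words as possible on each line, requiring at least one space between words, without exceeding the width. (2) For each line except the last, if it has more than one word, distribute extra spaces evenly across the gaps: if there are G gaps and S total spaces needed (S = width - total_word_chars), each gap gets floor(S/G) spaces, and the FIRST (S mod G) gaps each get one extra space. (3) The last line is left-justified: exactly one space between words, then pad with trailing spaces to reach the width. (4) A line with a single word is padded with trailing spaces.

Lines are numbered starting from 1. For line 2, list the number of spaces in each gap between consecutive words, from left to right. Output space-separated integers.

Line 1: ['by', 'metal', 'magnetic', 'so'] (min_width=20, slack=3)
Line 2: ['ant', 'up', 'will', 'gentle', 'dog'] (min_width=22, slack=1)
Line 3: ['read', 'they', 'in', 'cheese'] (min_width=19, slack=4)
Line 4: ['been', 'will', 'knife'] (min_width=15, slack=8)

Answer: 2 1 1 1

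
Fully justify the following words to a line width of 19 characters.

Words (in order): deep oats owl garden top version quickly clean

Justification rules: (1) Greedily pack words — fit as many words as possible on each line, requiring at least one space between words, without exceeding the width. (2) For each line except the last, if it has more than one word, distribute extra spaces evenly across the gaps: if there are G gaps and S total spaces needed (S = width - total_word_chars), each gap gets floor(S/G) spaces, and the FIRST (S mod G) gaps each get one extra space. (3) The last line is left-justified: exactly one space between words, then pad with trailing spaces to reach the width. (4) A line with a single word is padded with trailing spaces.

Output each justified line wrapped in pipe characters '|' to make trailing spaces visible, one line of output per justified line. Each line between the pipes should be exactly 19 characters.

Line 1: ['deep', 'oats', 'owl'] (min_width=13, slack=6)
Line 2: ['garden', 'top', 'version'] (min_width=18, slack=1)
Line 3: ['quickly', 'clean'] (min_width=13, slack=6)

Answer: |deep    oats    owl|
|garden  top version|
|quickly clean      |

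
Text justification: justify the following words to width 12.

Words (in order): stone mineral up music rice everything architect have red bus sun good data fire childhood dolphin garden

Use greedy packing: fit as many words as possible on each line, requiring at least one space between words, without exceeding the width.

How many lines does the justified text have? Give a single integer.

Answer: 11

Derivation:
Line 1: ['stone'] (min_width=5, slack=7)
Line 2: ['mineral', 'up'] (min_width=10, slack=2)
Line 3: ['music', 'rice'] (min_width=10, slack=2)
Line 4: ['everything'] (min_width=10, slack=2)
Line 5: ['architect'] (min_width=9, slack=3)
Line 6: ['have', 'red', 'bus'] (min_width=12, slack=0)
Line 7: ['sun', 'good'] (min_width=8, slack=4)
Line 8: ['data', 'fire'] (min_width=9, slack=3)
Line 9: ['childhood'] (min_width=9, slack=3)
Line 10: ['dolphin'] (min_width=7, slack=5)
Line 11: ['garden'] (min_width=6, slack=6)
Total lines: 11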